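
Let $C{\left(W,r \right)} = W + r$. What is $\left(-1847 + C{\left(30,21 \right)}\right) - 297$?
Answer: $-2093$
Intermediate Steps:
$\left(-1847 + C{\left(30,21 \right)}\right) - 297 = \left(-1847 + \left(30 + 21\right)\right) - 297 = \left(-1847 + 51\right) - 297 = -1796 - 297 = -2093$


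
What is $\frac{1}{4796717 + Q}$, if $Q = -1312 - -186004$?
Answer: $\frac{1}{4981409} \approx 2.0075 \cdot 10^{-7}$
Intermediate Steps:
$Q = 184692$ ($Q = -1312 + 186004 = 184692$)
$\frac{1}{4796717 + Q} = \frac{1}{4796717 + 184692} = \frac{1}{4981409}$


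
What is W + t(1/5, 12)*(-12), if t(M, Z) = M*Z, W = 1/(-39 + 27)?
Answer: -1733/60 ≈ -28.883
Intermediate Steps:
W = -1/12 (W = 1/(-12) = -1/12 ≈ -0.083333)
W + t(1/5, 12)*(-12) = -1/12 + ((1/5)*12)*(-12) = -1/12 + ((1*(⅕))*12)*(-12) = -1/12 + ((⅕)*12)*(-12) = -1/12 + (12/5)*(-12) = -1/12 - 144/5 = -1733/60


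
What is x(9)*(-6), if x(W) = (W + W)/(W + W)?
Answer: -6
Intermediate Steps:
x(W) = 1 (x(W) = (2*W)/((2*W)) = (2*W)*(1/(2*W)) = 1)
x(9)*(-6) = 1*(-6) = -6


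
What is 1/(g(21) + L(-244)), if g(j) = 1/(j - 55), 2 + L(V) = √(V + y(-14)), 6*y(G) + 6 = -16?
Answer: -7038/873191 - 1156*I*√2229/873191 ≈ -0.0080601 - 0.062503*I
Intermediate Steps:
y(G) = -11/3 (y(G) = -1 + (⅙)*(-16) = -1 - 8/3 = -11/3)
L(V) = -2 + √(-11/3 + V) (L(V) = -2 + √(V - 11/3) = -2 + √(-11/3 + V))
g(j) = 1/(-55 + j)
1/(g(21) + L(-244)) = 1/(1/(-55 + 21) + (-2 + √(-33 + 9*(-244))/3)) = 1/(1/(-34) + (-2 + √(-33 - 2196)/3)) = 1/(-1/34 + (-2 + √(-2229)/3)) = 1/(-1/34 + (-2 + (I*√2229)/3)) = 1/(-1/34 + (-2 + I*√2229/3)) = 1/(-69/34 + I*√2229/3)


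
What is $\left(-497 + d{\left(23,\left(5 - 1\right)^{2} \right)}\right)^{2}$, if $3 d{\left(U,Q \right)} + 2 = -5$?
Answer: $\frac{2244004}{9} \approx 2.4933 \cdot 10^{5}$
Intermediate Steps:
$d{\left(U,Q \right)} = - \frac{7}{3}$ ($d{\left(U,Q \right)} = - \frac{2}{3} + \frac{1}{3} \left(-5\right) = - \frac{2}{3} - \frac{5}{3} = - \frac{7}{3}$)
$\left(-497 + d{\left(23,\left(5 - 1\right)^{2} \right)}\right)^{2} = \left(-497 - \frac{7}{3}\right)^{2} = \left(- \frac{1498}{3}\right)^{2} = \frac{2244004}{9}$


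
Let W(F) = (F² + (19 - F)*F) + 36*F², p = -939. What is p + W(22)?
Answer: 16903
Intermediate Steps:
W(F) = 37*F² + F*(19 - F) (W(F) = (F² + F*(19 - F)) + 36*F² = 37*F² + F*(19 - F))
p + W(22) = -939 + 22*(19 + 36*22) = -939 + 22*(19 + 792) = -939 + 22*811 = -939 + 17842 = 16903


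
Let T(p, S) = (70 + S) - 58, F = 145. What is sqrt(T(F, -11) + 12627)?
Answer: 2*sqrt(3157) ≈ 112.37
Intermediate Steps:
T(p, S) = 12 + S
sqrt(T(F, -11) + 12627) = sqrt((12 - 11) + 12627) = sqrt(1 + 12627) = sqrt(12628) = 2*sqrt(3157)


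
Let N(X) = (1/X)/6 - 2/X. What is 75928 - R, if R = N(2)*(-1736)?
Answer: 223010/3 ≈ 74337.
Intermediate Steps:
N(X) = -11/(6*X) (N(X) = (1/6)/X - 2/X = 1/(6*X) - 2/X = -11/(6*X))
R = 4774/3 (R = -11/6/2*(-1736) = -11/6*1/2*(-1736) = -11/12*(-1736) = 4774/3 ≈ 1591.3)
75928 - R = 75928 - 1*4774/3 = 75928 - 4774/3 = 223010/3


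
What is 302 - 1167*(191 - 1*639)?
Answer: 523118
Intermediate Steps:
302 - 1167*(191 - 1*639) = 302 - 1167*(191 - 639) = 302 - 1167*(-448) = 302 + 522816 = 523118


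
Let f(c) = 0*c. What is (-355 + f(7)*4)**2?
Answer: 126025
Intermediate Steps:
f(c) = 0
(-355 + f(7)*4)**2 = (-355 + 0*4)**2 = (-355 + 0)**2 = (-355)**2 = 126025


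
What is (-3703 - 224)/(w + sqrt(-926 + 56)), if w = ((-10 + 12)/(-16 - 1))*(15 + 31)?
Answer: 3070914/129947 + 1134903*I*sqrt(870)/259894 ≈ 23.632 + 128.8*I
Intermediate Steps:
w = -92/17 (w = (2/(-17))*46 = (2*(-1/17))*46 = -2/17*46 = -92/17 ≈ -5.4118)
(-3703 - 224)/(w + sqrt(-926 + 56)) = (-3703 - 224)/(-92/17 + sqrt(-926 + 56)) = -3927/(-92/17 + sqrt(-870)) = -3927/(-92/17 + I*sqrt(870))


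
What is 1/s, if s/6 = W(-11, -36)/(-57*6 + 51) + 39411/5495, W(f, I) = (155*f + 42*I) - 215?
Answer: 533015/60654882 ≈ 0.0087877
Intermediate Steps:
W(f, I) = -215 + 42*I + 155*f (W(f, I) = (42*I + 155*f) - 215 = -215 + 42*I + 155*f)
s = 60654882/533015 (s = 6*((-215 + 42*(-36) + 155*(-11))/(-57*6 + 51) + 39411/5495) = 6*((-215 - 1512 - 1705)/(-342 + 51) + 39411*(1/5495)) = 6*(-3432/(-291) + 39411/5495) = 6*(-3432*(-1/291) + 39411/5495) = 6*(1144/97 + 39411/5495) = 6*(10109147/533015) = 60654882/533015 ≈ 113.80)
1/s = 1/(60654882/533015) = 533015/60654882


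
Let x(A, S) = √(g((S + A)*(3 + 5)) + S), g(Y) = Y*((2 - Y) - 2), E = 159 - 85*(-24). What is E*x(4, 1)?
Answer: 2199*I*√1599 ≈ 87933.0*I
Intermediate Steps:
E = 2199 (E = 159 + 2040 = 2199)
g(Y) = -Y² (g(Y) = Y*(-Y) = -Y²)
x(A, S) = √(S - (8*A + 8*S)²) (x(A, S) = √(-((S + A)*(3 + 5))² + S) = √(-((A + S)*8)² + S) = √(-(8*A + 8*S)² + S) = √(S - (8*A + 8*S)²))
E*x(4, 1) = 2199*√(1 - 64*(4 + 1)²) = 2199*√(1 - 64*5²) = 2199*√(1 - 64*25) = 2199*√(1 - 1600) = 2199*√(-1599) = 2199*(I*√1599) = 2199*I*√1599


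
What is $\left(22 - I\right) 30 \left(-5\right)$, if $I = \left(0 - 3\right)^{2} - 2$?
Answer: $-2250$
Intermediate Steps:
$I = 7$ ($I = \left(-3\right)^{2} - 2 = 9 - 2 = 7$)
$\left(22 - I\right) 30 \left(-5\right) = \left(22 - 7\right) 30 \left(-5\right) = 15 \cdot 30 \left(-5\right) = 450 \left(-5\right) = -2250$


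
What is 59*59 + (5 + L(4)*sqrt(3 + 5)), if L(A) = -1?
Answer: 3486 - 2*sqrt(2) ≈ 3483.2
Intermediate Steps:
59*59 + (5 + L(4)*sqrt(3 + 5)) = 59*59 + (5 - sqrt(3 + 5)) = 3481 + (5 - sqrt(8)) = 3481 + (5 - 2*sqrt(2)) = 3486 - 2*sqrt(2)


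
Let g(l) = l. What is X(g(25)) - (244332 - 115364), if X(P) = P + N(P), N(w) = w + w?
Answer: -128893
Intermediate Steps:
N(w) = 2*w
X(P) = 3*P (X(P) = P + 2*P = 3*P)
X(g(25)) - (244332 - 115364) = 3*25 - (244332 - 115364) = 75 - 1*128968 = 75 - 128968 = -128893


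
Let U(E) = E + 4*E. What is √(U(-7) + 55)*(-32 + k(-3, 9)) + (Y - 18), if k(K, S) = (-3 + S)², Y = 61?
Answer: 43 + 8*√5 ≈ 60.889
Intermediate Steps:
U(E) = 5*E
√(U(-7) + 55)*(-32 + k(-3, 9)) + (Y - 18) = √(5*(-7) + 55)*(-32 + (-3 + 9)²) + (61 - 18) = √(-35 + 55)*(-32 + 6²) + 43 = √20*(-32 + 36) + 43 = (2*√5)*4 + 43 = 8*√5 + 43 = 43 + 8*√5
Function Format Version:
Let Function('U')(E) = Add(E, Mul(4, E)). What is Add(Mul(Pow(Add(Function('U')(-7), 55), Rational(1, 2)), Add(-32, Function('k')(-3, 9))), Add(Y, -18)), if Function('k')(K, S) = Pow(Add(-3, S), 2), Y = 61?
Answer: Add(43, Mul(8, Pow(5, Rational(1, 2)))) ≈ 60.889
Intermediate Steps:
Function('U')(E) = Mul(5, E)
Add(Mul(Pow(Add(Function('U')(-7), 55), Rational(1, 2)), Add(-32, Function('k')(-3, 9))), Add(Y, -18)) = Add(Mul(Pow(Add(Mul(5, -7), 55), Rational(1, 2)), Add(-32, Pow(Add(-3, 9), 2))), Add(61, -18)) = Add(Mul(Pow(Add(-35, 55), Rational(1, 2)), Add(-32, Pow(6, 2))), 43) = Add(Mul(Pow(20, Rational(1, 2)), Add(-32, 36)), 43) = Add(Mul(Mul(2, Pow(5, Rational(1, 2))), 4), 43) = Add(Mul(8, Pow(5, Rational(1, 2))), 43) = Add(43, Mul(8, Pow(5, Rational(1, 2))))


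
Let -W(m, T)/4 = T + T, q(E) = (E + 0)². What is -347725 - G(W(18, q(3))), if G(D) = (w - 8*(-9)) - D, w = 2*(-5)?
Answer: -347859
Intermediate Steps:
w = -10
q(E) = E²
W(m, T) = -8*T (W(m, T) = -4*(T + T) = -8*T)
G(D) = 62 - D (G(D) = (-10 - 8*(-9)) - D = (-10 + 72) - D = 62 - D)
-347725 - G(W(18, q(3))) = -347725 - (62 - (-8)*3²) = -347725 - (62 - (-8)*9) = -347725 - (62 - 1*(-72)) = -347725 - (62 + 72) = -347725 - 1*134 = -347725 - 134 = -347859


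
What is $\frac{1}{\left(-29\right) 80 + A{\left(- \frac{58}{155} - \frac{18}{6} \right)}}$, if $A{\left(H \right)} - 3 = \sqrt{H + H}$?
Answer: $- \frac{359135}{832116841} - \frac{i \sqrt{162130}}{832116841} \approx -0.00043159 - 4.8389 \cdot 10^{-7} i$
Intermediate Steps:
$A{\left(H \right)} = 3 + \sqrt{2} \sqrt{H}$ ($A{\left(H \right)} = 3 + \sqrt{H + H} = 3 + \sqrt{2 H} = 3 + \sqrt{2} \sqrt{H}$)
$\frac{1}{\left(-29\right) 80 + A{\left(- \frac{58}{155} - \frac{18}{6} \right)}} = \frac{1}{\left(-29\right) 80 + \left(3 + \sqrt{2} \sqrt{- \frac{58}{155} - \frac{18}{6}}\right)} = \frac{1}{-2320 + \left(3 + \sqrt{2} \sqrt{\left(-58\right) \frac{1}{155} - 3}\right)} = \frac{1}{-2320 + \left(3 + \sqrt{2} \sqrt{- \frac{58}{155} - 3}\right)} = \frac{1}{-2320 + \left(3 + \sqrt{2} \sqrt{- \frac{523}{155}}\right)} = \frac{1}{-2320 + \left(3 + \sqrt{2} \frac{i \sqrt{81065}}{155}\right)} = \frac{1}{-2320 + \left(3 + \frac{i \sqrt{162130}}{155}\right)} = \frac{1}{-2317 + \frac{i \sqrt{162130}}{155}}$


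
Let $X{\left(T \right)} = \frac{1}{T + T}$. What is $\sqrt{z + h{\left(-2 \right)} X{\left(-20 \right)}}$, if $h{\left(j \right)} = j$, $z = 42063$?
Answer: $\frac{\sqrt{4206305}}{10} \approx 205.09$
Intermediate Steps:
$X{\left(T \right)} = \frac{1}{2 T}$
$\sqrt{z + h{\left(-2 \right)} X{\left(-20 \right)}} = \sqrt{42063 - 2 \frac{1}{2 \left(-20\right)}} = \sqrt{42063 - 2 \cdot \frac{1}{2} \left(- \frac{1}{20}\right)} = \sqrt{42063 - - \frac{1}{20}} = \sqrt{42063 + \frac{1}{20}} = \sqrt{\frac{841261}{20}} = \frac{\sqrt{4206305}}{10}$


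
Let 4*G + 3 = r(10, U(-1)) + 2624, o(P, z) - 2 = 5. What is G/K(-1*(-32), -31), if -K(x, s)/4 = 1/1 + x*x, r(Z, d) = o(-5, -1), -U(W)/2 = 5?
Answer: -657/4100 ≈ -0.16024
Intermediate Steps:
o(P, z) = 7 (o(P, z) = 2 + 5 = 7)
U(W) = -10 (U(W) = -2*5 = -10)
r(Z, d) = 7
G = 657 (G = -¾ + (7 + 2624)/4 = -¾ + (¼)*2631 = -¾ + 2631/4 = 657)
K(x, s) = -4 - 4*x² (K(x, s) = -4*(1/1 + x*x) = -4*(1*1 + x²) = -4*(1 + x²) = -4 - 4*x²)
G/K(-1*(-32), -31) = 657/(-4 - 4*(-1*(-32))²) = 657/(-4 - 4*32²) = 657/(-4 - 4*1024) = 657/(-4 - 4096) = 657/(-4100) = 657*(-1/4100) = -657/4100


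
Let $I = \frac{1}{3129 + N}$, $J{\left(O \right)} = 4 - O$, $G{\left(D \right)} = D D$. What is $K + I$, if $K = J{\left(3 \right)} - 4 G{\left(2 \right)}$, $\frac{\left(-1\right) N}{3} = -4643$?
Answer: $- \frac{255869}{17058} \approx -15.0$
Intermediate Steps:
$N = 13929$ ($N = \left(-3\right) \left(-4643\right) = 13929$)
$G{\left(D \right)} = D^{2}$
$K = -15$ ($K = \left(4 - 3\right) - 4 \cdot 2^{2} = \left(4 - 3\right) - 16 = 1 - 16 = -15$)
$I = \frac{1}{17058}$ ($I = \frac{1}{3129 + 13929} = \frac{1}{17058} \approx 5.8623 \cdot 10^{-5}$)
$K + I = -15 + \frac{1}{17058} = - \frac{255869}{17058}$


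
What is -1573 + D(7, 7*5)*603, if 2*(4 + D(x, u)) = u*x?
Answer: 139765/2 ≈ 69883.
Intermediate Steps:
D(x, u) = -4 + u*x/2 (D(x, u) = -4 + (u*x)/2 = -4 + u*x/2)
-1573 + D(7, 7*5)*603 = -1573 + (-4 + (½)*(7*5)*7)*603 = -1573 + (-4 + (½)*35*7)*603 = -1573 + (-4 + 245/2)*603 = -1573 + (237/2)*603 = -1573 + 142911/2 = 139765/2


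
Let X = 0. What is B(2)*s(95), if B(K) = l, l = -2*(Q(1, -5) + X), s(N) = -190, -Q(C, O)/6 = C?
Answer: -2280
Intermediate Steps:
Q(C, O) = -6*C
l = 12 (l = -2*(-6*1 + 0) = -2*(-6 + 0) = -2*(-6) = 12)
B(K) = 12
B(2)*s(95) = 12*(-190) = -2280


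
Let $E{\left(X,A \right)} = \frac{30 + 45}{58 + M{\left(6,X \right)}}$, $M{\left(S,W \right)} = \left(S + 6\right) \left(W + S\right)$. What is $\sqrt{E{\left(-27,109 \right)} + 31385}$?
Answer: $\frac{\sqrt{1181191310}}{194} \approx 177.16$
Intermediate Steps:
$M{\left(S,W \right)} = \left(6 + S\right) \left(S + W\right)$
$E{\left(X,A \right)} = \frac{75}{130 + 12 X}$ ($E{\left(X,A \right)} = \frac{30 + 45}{58 + \left(6^{2} + 6 \cdot 6 + 6 X + 6 X\right)} = \frac{75}{58 + \left(36 + 36 + 6 X + 6 X\right)} = \frac{75}{58 + \left(72 + 12 X\right)} = \frac{75}{130 + 12 X}$)
$\sqrt{E{\left(-27,109 \right)} + 31385} = \sqrt{\frac{75}{2 \left(65 + 6 \left(-27\right)\right)} + 31385} = \sqrt{\frac{75}{2 \left(65 - 162\right)} + 31385} = \sqrt{\frac{75}{2 \left(-97\right)} + 31385} = \sqrt{\frac{75}{2} \left(- \frac{1}{97}\right) + 31385} = \sqrt{- \frac{75}{194} + 31385} = \sqrt{\frac{6088615}{194}} = \frac{\sqrt{1181191310}}{194}$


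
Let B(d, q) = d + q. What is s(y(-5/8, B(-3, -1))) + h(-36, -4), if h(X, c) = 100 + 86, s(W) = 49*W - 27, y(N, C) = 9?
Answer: 600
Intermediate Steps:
s(W) = -27 + 49*W
h(X, c) = 186
s(y(-5/8, B(-3, -1))) + h(-36, -4) = (-27 + 49*9) + 186 = (-27 + 441) + 186 = 414 + 186 = 600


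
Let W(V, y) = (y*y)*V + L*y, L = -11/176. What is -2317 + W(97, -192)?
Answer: 3573503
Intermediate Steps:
L = -1/16 (L = -11*1/176 = -1/16 ≈ -0.062500)
W(V, y) = -y/16 + V*y² (W(V, y) = (y*y)*V - y/16 = y²*V - y/16 = V*y² - y/16 = -y/16 + V*y²)
-2317 + W(97, -192) = -2317 - 192*(-1/16 + 97*(-192)) = -2317 - 192*(-1/16 - 18624) = -2317 - 192*(-297985/16) = -2317 + 3575820 = 3573503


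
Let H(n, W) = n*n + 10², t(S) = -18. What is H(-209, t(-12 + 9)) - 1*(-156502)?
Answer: 200283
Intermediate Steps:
H(n, W) = 100 + n² (H(n, W) = n² + 100 = 100 + n²)
H(-209, t(-12 + 9)) - 1*(-156502) = (100 + (-209)²) - 1*(-156502) = (100 + 43681) + 156502 = 43781 + 156502 = 200283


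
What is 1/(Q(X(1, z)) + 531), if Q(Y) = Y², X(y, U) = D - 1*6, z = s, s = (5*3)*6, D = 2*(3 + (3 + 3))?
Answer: 1/675 ≈ 0.0014815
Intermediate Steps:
D = 18 (D = 2*(3 + 6) = 2*9 = 18)
s = 90 (s = 15*6 = 90)
z = 90
X(y, U) = 12 (X(y, U) = 18 - 1*6 = 18 - 6 = 12)
1/(Q(X(1, z)) + 531) = 1/(12² + 531) = 1/(144 + 531) = 1/675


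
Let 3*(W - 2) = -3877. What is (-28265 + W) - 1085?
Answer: -91921/3 ≈ -30640.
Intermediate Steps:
W = -3871/3 (W = 2 + (⅓)*(-3877) = 2 - 3877/3 = -3871/3 ≈ -1290.3)
(-28265 + W) - 1085 = (-28265 - 3871/3) - 1085 = -88666/3 - 1085 = -91921/3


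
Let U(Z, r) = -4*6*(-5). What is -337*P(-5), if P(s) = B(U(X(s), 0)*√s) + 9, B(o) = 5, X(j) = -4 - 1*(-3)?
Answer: -4718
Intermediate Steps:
X(j) = -1 (X(j) = -4 + 3 = -1)
U(Z, r) = 120 (U(Z, r) = -24*(-5) = 120)
P(s) = 14 (P(s) = 5 + 9 = 14)
-337*P(-5) = -337*14 = -4718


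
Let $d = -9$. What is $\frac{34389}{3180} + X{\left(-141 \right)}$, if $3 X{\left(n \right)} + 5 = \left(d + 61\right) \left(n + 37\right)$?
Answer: $- \frac{5703391}{3180} \approx -1793.5$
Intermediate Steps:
$X{\left(n \right)} = \frac{1919}{3} + \frac{52 n}{3}$ ($X{\left(n \right)} = - \frac{5}{3} + \frac{\left(-9 + 61\right) \left(n + 37\right)}{3} = - \frac{5}{3} + \frac{52 \left(37 + n\right)}{3} = - \frac{5}{3} + \frac{1924 + 52 n}{3} = - \frac{5}{3} + \left(\frac{1924}{3} + \frac{52 n}{3}\right) = \frac{1919}{3} + \frac{52 n}{3}$)
$\frac{34389}{3180} + X{\left(-141 \right)} = \frac{34389}{3180} + \left(\frac{1919}{3} + \frac{52}{3} \left(-141\right)\right) = 34389 \cdot \frac{1}{3180} + \left(\frac{1919}{3} - 2444\right) = \frac{11463}{1060} - \frac{5413}{3} = - \frac{5703391}{3180}$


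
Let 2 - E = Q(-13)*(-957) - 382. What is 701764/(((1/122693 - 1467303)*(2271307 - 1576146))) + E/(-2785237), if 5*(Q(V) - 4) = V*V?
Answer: -12392976248850578209/944116209125735624755 ≈ -0.013127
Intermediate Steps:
Q(V) = 4 + V**2/5 (Q(V) = 4 + (V*V)/5 = 4 + V**2/5)
E = 182793/5 (E = 2 - ((4 + (1/5)*(-13)**2)*(-957) - 382) = 2 - ((4 + (1/5)*169)*(-957) - 382) = 2 - ((4 + 169/5)*(-957) - 382) = 2 - ((189/5)*(-957) - 382) = 2 - (-180873/5 - 382) = 2 - 1*(-182783/5) = 2 + 182783/5 = 182793/5 ≈ 36559.)
701764/(((1/122693 - 1467303)*(2271307 - 1576146))) + E/(-2785237) = 701764/(((1/122693 - 1467303)*(2271307 - 1576146))) + (182793/5)/(-2785237) = 701764/(((1/122693 - 1467303)*695161)) + (182793/5)*(-1/2785237) = 701764/((-180027806978/122693*695161)) - 14061/1071245 = 701764/(-125148310326633458/122693) - 14061/1071245 = 701764*(-122693/125148310326633458) - 14061/1071245 = -606348806/881326129060799 - 14061/1071245 = -12392976248850578209/944116209125735624755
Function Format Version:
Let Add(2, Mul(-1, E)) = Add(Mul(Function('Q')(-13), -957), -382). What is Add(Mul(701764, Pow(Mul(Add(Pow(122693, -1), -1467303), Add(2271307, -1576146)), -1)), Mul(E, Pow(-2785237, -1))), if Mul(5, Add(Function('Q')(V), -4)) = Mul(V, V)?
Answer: Rational(-12392976248850578209, 944116209125735624755) ≈ -0.013127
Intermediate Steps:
Function('Q')(V) = Add(4, Mul(Rational(1, 5), Pow(V, 2))) (Function('Q')(V) = Add(4, Mul(Rational(1, 5), Mul(V, V))) = Add(4, Mul(Rational(1, 5), Pow(V, 2))))
E = Rational(182793, 5) (E = Add(2, Mul(-1, Add(Mul(Add(4, Mul(Rational(1, 5), Pow(-13, 2))), -957), -382))) = Add(2, Mul(-1, Add(Mul(Add(4, Mul(Rational(1, 5), 169)), -957), -382))) = Add(2, Mul(-1, Add(Mul(Add(4, Rational(169, 5)), -957), -382))) = Add(2, Mul(-1, Add(Mul(Rational(189, 5), -957), -382))) = Add(2, Mul(-1, Add(Rational(-180873, 5), -382))) = Add(2, Mul(-1, Rational(-182783, 5))) = Add(2, Rational(182783, 5)) = Rational(182793, 5) ≈ 36559.)
Add(Mul(701764, Pow(Mul(Add(Pow(122693, -1), -1467303), Add(2271307, -1576146)), -1)), Mul(E, Pow(-2785237, -1))) = Add(Mul(701764, Pow(Mul(Add(Pow(122693, -1), -1467303), Add(2271307, -1576146)), -1)), Mul(Rational(182793, 5), Pow(-2785237, -1))) = Add(Mul(701764, Pow(Mul(Add(Rational(1, 122693), -1467303), 695161), -1)), Mul(Rational(182793, 5), Rational(-1, 2785237))) = Add(Mul(701764, Pow(Mul(Rational(-180027806978, 122693), 695161), -1)), Rational(-14061, 1071245)) = Add(Mul(701764, Pow(Rational(-125148310326633458, 122693), -1)), Rational(-14061, 1071245)) = Add(Mul(701764, Rational(-122693, 125148310326633458)), Rational(-14061, 1071245)) = Add(Rational(-606348806, 881326129060799), Rational(-14061, 1071245)) = Rational(-12392976248850578209, 944116209125735624755)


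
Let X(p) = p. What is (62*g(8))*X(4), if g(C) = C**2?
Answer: 15872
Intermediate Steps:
(62*g(8))*X(4) = (62*8**2)*4 = (62*64)*4 = 3968*4 = 15872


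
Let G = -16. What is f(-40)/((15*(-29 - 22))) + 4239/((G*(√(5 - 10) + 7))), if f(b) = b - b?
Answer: -1099/32 + 157*I*√5/32 ≈ -34.344 + 10.971*I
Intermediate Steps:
f(b) = 0
f(-40)/((15*(-29 - 22))) + 4239/((G*(√(5 - 10) + 7))) = 0/((15*(-29 - 22))) + 4239/((-16*(√(5 - 10) + 7))) = 0/((15*(-51))) + 4239/((-16*(√(-5) + 7))) = 0/(-765) + 4239/((-16*(I*√5 + 7))) = 0*(-1/765) + 4239/((-16*(7 + I*√5))) = 0 + 4239/(-112 - 16*I*√5) = 4239/(-112 - 16*I*√5)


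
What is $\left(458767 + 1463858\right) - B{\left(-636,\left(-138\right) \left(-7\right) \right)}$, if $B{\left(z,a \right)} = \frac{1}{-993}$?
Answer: $\frac{1909166626}{993} \approx 1.9226 \cdot 10^{6}$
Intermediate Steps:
$B{\left(z,a \right)} = - \frac{1}{993}$
$\left(458767 + 1463858\right) - B{\left(-636,\left(-138\right) \left(-7\right) \right)} = \left(458767 + 1463858\right) - - \frac{1}{993} = 1922625 + \frac{1}{993} = \frac{1909166626}{993}$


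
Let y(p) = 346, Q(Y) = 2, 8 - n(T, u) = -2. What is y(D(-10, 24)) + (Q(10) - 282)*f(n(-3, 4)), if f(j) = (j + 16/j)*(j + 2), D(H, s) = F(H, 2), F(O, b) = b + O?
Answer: -38630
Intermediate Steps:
n(T, u) = 10 (n(T, u) = 8 - 1*(-2) = 8 + 2 = 10)
F(O, b) = O + b
D(H, s) = 2 + H (D(H, s) = H + 2 = 2 + H)
f(j) = (2 + j)*(j + 16/j) (f(j) = (j + 16/j)*(2 + j) = (2 + j)*(j + 16/j))
y(D(-10, 24)) + (Q(10) - 282)*f(n(-3, 4)) = 346 + (2 - 282)*(16 + 10**2 + 2*10 + 32/10) = 346 - 280*(16 + 100 + 20 + 32*(1/10)) = 346 - 280*(16 + 100 + 20 + 16/5) = 346 - 280*696/5 = 346 - 38976 = -38630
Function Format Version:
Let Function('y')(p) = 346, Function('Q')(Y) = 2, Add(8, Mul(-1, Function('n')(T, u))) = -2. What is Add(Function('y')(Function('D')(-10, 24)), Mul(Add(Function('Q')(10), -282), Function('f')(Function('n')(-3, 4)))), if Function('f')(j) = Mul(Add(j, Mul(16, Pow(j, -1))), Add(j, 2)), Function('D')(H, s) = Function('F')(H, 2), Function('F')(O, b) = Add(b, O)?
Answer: -38630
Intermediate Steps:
Function('n')(T, u) = 10 (Function('n')(T, u) = Add(8, Mul(-1, -2)) = Add(8, 2) = 10)
Function('F')(O, b) = Add(O, b)
Function('D')(H, s) = Add(2, H) (Function('D')(H, s) = Add(H, 2) = Add(2, H))
Function('f')(j) = Mul(Add(2, j), Add(j, Mul(16, Pow(j, -1)))) (Function('f')(j) = Mul(Add(j, Mul(16, Pow(j, -1))), Add(2, j)) = Mul(Add(2, j), Add(j, Mul(16, Pow(j, -1)))))
Add(Function('y')(Function('D')(-10, 24)), Mul(Add(Function('Q')(10), -282), Function('f')(Function('n')(-3, 4)))) = Add(346, Mul(Add(2, -282), Add(16, Pow(10, 2), Mul(2, 10), Mul(32, Pow(10, -1))))) = Add(346, Mul(-280, Add(16, 100, 20, Mul(32, Rational(1, 10))))) = Add(346, Mul(-280, Add(16, 100, 20, Rational(16, 5)))) = Add(346, Mul(-280, Rational(696, 5))) = Add(346, -38976) = -38630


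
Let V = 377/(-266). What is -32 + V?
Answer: -8889/266 ≈ -33.417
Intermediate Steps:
V = -377/266 (V = 377*(-1/266) = -377/266 ≈ -1.4173)
-32 + V = -32 - 377/266 = -8889/266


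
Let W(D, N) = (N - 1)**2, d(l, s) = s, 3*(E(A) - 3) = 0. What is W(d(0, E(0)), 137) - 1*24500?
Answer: -6004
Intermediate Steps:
E(A) = 3 (E(A) = 3 + (1/3)*0 = 3 + 0 = 3)
W(D, N) = (-1 + N)**2
W(d(0, E(0)), 137) - 1*24500 = (-1 + 137)**2 - 1*24500 = 136**2 - 24500 = 18496 - 24500 = -6004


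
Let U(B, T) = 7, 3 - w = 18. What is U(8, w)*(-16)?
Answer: -112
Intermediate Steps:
w = -15 (w = 3 - 1*18 = 3 - 18 = -15)
U(8, w)*(-16) = 7*(-16) = -112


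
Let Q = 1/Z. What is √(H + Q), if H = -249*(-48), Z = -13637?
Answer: √2222686761451/13637 ≈ 109.33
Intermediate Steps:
H = 11952
Q = -1/13637 (Q = 1/(-13637) = -1/13637 ≈ -7.3330e-5)
√(H + Q) = √(11952 - 1/13637) = √(162989423/13637) = √2222686761451/13637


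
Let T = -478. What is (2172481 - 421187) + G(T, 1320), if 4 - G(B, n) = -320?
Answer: 1751618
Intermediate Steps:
G(B, n) = 324 (G(B, n) = 4 - 1*(-320) = 4 + 320 = 324)
(2172481 - 421187) + G(T, 1320) = (2172481 - 421187) + 324 = 1751294 + 324 = 1751618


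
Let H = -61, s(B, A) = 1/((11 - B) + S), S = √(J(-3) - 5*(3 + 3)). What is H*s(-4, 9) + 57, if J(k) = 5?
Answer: 2667/50 + 61*I/50 ≈ 53.34 + 1.22*I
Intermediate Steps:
S = 5*I (S = √(5 - 5*(3 + 3)) = √(5 - 5*6) = √(5 - 30) = √(-25) = 5*I ≈ 5.0*I)
s(B, A) = 1/(11 - B + 5*I) (s(B, A) = 1/((11 - B) + 5*I) = 1/(11 - B + 5*I))
H*s(-4, 9) + 57 = -61/(11 - 1*(-4) + 5*I) + 57 = -61/(11 + 4 + 5*I) + 57 = -61*(15 - 5*I)/250 + 57 = 57 - 61*(15 - 5*I)/250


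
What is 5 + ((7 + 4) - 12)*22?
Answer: -17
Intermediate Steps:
5 + ((7 + 4) - 12)*22 = 5 + (11 - 12)*22 = 5 - 1*22 = 5 - 22 = -17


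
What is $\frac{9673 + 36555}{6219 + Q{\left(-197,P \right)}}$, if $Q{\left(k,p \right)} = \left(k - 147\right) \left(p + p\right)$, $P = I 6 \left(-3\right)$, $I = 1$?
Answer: $\frac{3556}{1431} \approx 2.485$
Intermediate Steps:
$P = -18$ ($P = 1 \cdot 6 \left(-3\right) = 6 \left(-3\right) = -18$)
$Q{\left(k,p \right)} = 2 p \left(-147 + k\right)$ ($Q{\left(k,p \right)} = \left(-147 + k\right) 2 p = 2 p \left(-147 + k\right)$)
$\frac{9673 + 36555}{6219 + Q{\left(-197,P \right)}} = \frac{9673 + 36555}{6219 + 2 \left(-18\right) \left(-147 - 197\right)} = \frac{46228}{6219 + 2 \left(-18\right) \left(-344\right)} = \frac{46228}{6219 + 12384} = \frac{46228}{18603} = 46228 \cdot \frac{1}{18603} = \frac{3556}{1431}$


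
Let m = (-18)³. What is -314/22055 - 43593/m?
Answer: 319870789/42874920 ≈ 7.4606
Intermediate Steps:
m = -5832
-314/22055 - 43593/m = -314/22055 - 43593/(-5832) = -314*1/22055 - 43593*(-1/5832) = -314/22055 + 14531/1944 = 319870789/42874920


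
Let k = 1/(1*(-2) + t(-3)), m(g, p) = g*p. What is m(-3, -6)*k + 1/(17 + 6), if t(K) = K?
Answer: -409/115 ≈ -3.5565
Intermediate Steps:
k = -⅕ (k = 1/(1*(-2) - 3) = 1/(-2 - 3) = 1/(-5) = -⅕ ≈ -0.20000)
m(-3, -6)*k + 1/(17 + 6) = -3*(-6)*(-⅕) + 1/(17 + 6) = 18*(-⅕) + 1/23 = -18/5 + 1/23 = -409/115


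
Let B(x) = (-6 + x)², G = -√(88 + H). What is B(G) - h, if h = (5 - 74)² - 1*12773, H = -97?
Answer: 8039 + 36*I ≈ 8039.0 + 36.0*I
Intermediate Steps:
G = -3*I (G = -√(88 - 97) = -√(-9) = -3*I ≈ -3.0*I)
h = -8012 (h = (-69)² - 12773 = 4761 - 12773 = -8012)
B(G) - h = (-6 - 3*I)² - 1*(-8012) = (-6 - 3*I)² + 8012 = 8012 + (-6 - 3*I)²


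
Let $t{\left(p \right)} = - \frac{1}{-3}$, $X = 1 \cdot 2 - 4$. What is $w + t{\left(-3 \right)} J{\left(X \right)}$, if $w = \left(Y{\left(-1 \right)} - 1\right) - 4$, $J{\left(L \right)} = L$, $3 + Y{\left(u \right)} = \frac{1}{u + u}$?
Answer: $- \frac{55}{6} \approx -9.1667$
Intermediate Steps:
$X = -2$ ($X = 2 - 4 = -2$)
$Y{\left(u \right)} = -3 + \frac{1}{2 u}$ ($Y{\left(u \right)} = -3 + \frac{1}{u + u} = -3 + \frac{1}{2 u}$)
$t{\left(p \right)} = \frac{1}{3}$ ($t{\left(p \right)} = \left(-1\right) \left(- \frac{1}{3}\right) = \frac{1}{3}$)
$w = - \frac{17}{2}$ ($w = \left(\left(-3 + \frac{1}{2 \left(-1\right)}\right) - 1\right) - 4 = \left(\left(-3 + \frac{1}{2} \left(-1\right)\right) - 1\right) - 4 = \left(\left(-3 - \frac{1}{2}\right) - 1\right) - 4 = \left(- \frac{7}{2} - 1\right) - 4 = - \frac{9}{2} - 4 = - \frac{17}{2} \approx -8.5$)
$w + t{\left(-3 \right)} J{\left(X \right)} = - \frac{17}{2} + \frac{1}{3} \left(-2\right) = - \frac{17}{2} - \frac{2}{3} = - \frac{55}{6}$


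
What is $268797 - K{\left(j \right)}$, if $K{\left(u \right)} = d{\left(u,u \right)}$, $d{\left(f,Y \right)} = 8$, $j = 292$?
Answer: $268789$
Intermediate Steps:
$K{\left(u \right)} = 8$
$268797 - K{\left(j \right)} = 268797 - 8 = 268789$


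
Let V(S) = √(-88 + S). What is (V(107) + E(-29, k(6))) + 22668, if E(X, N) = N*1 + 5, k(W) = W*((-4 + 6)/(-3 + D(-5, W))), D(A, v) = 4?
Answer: 22685 + √19 ≈ 22689.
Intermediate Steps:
k(W) = 2*W (k(W) = W*((-4 + 6)/(-3 + 4)) = W*(2/1) = W*(2*1) = W*2 = 2*W)
E(X, N) = 5 + N (E(X, N) = N + 5 = 5 + N)
(V(107) + E(-29, k(6))) + 22668 = (√(-88 + 107) + (5 + 2*6)) + 22668 = (√19 + (5 + 12)) + 22668 = (√19 + 17) + 22668 = (17 + √19) + 22668 = 22685 + √19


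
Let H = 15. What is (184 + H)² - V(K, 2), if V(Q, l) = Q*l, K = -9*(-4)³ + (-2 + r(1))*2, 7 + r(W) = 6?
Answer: 38461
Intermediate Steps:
r(W) = -1 (r(W) = -7 + 6 = -1)
K = 570 (K = -9*(-4)³ + (-2 - 1)*2 = -9*(-64) - 3*2 = 576 - 6 = 570)
(184 + H)² - V(K, 2) = (184 + 15)² - 570*2 = 199² - 1*1140 = 39601 - 1140 = 38461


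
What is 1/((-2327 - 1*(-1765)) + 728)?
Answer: 1/166 ≈ 0.0060241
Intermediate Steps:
1/((-2327 - 1*(-1765)) + 728) = 1/((-2327 + 1765) + 728) = 1/(-562 + 728) = 1/166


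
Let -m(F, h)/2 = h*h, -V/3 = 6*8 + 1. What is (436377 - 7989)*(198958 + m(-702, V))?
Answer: 66717147120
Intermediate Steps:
V = -147 (V = -3*(6*8 + 1) = -3*(48 + 1) = -3*49 = -147)
m(F, h) = -2*h² (m(F, h) = -2*h*h = -2*h²)
(436377 - 7989)*(198958 + m(-702, V)) = (436377 - 7989)*(198958 - 2*(-147)²) = 428388*(198958 - 2*21609) = 428388*(198958 - 43218) = 428388*155740 = 66717147120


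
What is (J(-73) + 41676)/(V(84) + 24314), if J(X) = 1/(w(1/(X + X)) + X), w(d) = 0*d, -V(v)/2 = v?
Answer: 3042347/1762658 ≈ 1.7260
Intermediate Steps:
V(v) = -2*v
w(d) = 0
J(X) = 1/X (J(X) = 1/(0 + X) = 1/X)
(J(-73) + 41676)/(V(84) + 24314) = (1/(-73) + 41676)/(-2*84 + 24314) = (-1/73 + 41676)/(-168 + 24314) = (3042347/73)/24146 = (3042347/73)*(1/24146) = 3042347/1762658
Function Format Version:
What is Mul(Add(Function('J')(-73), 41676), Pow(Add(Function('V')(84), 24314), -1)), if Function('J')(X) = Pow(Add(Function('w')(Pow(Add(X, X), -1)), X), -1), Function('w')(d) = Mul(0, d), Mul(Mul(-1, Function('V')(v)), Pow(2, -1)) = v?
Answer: Rational(3042347, 1762658) ≈ 1.7260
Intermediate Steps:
Function('V')(v) = Mul(-2, v)
Function('w')(d) = 0
Function('J')(X) = Pow(X, -1) (Function('J')(X) = Pow(Add(0, X), -1) = Pow(X, -1))
Mul(Add(Function('J')(-73), 41676), Pow(Add(Function('V')(84), 24314), -1)) = Mul(Add(Pow(-73, -1), 41676), Pow(Add(Mul(-2, 84), 24314), -1)) = Mul(Add(Rational(-1, 73), 41676), Pow(Add(-168, 24314), -1)) = Mul(Rational(3042347, 73), Pow(24146, -1)) = Mul(Rational(3042347, 73), Rational(1, 24146)) = Rational(3042347, 1762658)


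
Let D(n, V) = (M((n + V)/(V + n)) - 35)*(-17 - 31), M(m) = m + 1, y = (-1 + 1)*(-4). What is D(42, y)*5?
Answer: 7920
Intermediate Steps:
y = 0 (y = 0*(-4) = 0)
M(m) = 1 + m
D(n, V) = 1584 (D(n, V) = ((1 + (n + V)/(V + n)) - 35)*(-17 - 31) = ((1 + (V + n)/(V + n)) - 35)*(-48) = ((1 + 1) - 35)*(-48) = (2 - 35)*(-48) = -33*(-48) = 1584)
D(42, y)*5 = 1584*5 = 7920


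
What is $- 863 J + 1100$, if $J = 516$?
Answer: $-444208$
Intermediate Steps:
$- 863 J + 1100 = \left(-863\right) 516 + 1100 = -445308 + 1100 = -444208$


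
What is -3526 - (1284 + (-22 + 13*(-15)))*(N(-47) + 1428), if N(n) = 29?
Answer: -1558145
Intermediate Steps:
-3526 - (1284 + (-22 + 13*(-15)))*(N(-47) + 1428) = -3526 - (1284 + (-22 + 13*(-15)))*(29 + 1428) = -3526 - (1284 + (-22 - 195))*1457 = -3526 - (1284 - 217)*1457 = -3526 - 1067*1457 = -3526 - 1*1554619 = -3526 - 1554619 = -1558145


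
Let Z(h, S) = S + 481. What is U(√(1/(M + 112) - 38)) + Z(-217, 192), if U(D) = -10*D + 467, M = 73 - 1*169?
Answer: 1140 - 5*I*√607/2 ≈ 1140.0 - 61.593*I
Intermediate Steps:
M = -96 (M = 73 - 169 = -96)
Z(h, S) = 481 + S
U(D) = 467 - 10*D
U(√(1/(M + 112) - 38)) + Z(-217, 192) = (467 - 10*√(1/(-96 + 112) - 38)) + (481 + 192) = (467 - 10*√(1/16 - 38)) + 673 = (467 - 5*I*√607/2) + 673 = 1140 - 5*I*√607/2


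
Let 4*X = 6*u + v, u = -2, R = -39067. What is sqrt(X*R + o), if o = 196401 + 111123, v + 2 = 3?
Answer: sqrt(1659833)/2 ≈ 644.17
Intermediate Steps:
v = 1 (v = -2 + 3 = 1)
o = 307524
X = -11/4 (X = (6*(-2) + 1)/4 = (-12 + 1)/4 = (1/4)*(-11) = -11/4 ≈ -2.7500)
sqrt(X*R + o) = sqrt(-11/4*(-39067) + 307524) = sqrt(429737/4 + 307524) = sqrt(1659833/4) = sqrt(1659833)/2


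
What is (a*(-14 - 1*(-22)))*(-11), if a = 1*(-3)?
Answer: 264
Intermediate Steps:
a = -3
(a*(-14 - 1*(-22)))*(-11) = -3*(-14 - 1*(-22))*(-11) = -3*(-14 + 22)*(-11) = -3*8*(-11) = -24*(-11) = 264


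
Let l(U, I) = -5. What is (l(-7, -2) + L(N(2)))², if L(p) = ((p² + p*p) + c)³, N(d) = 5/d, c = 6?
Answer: 2561675769/64 ≈ 4.0026e+7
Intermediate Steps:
L(p) = (6 + 2*p²)³ (L(p) = ((p² + p*p) + 6)³ = ((p² + p²) + 6)³ = (2*p² + 6)³ = (6 + 2*p²)³)
(l(-7, -2) + L(N(2)))² = (-5 + 8*(3 + (5/2)²)³)² = (-5 + 8*(3 + 25/4)³)² = (-5 + 8*(37/4)³)² = (-5 + 8*(50653/64))² = (-5 + 50653/8)² = (50613/8)² = 2561675769/64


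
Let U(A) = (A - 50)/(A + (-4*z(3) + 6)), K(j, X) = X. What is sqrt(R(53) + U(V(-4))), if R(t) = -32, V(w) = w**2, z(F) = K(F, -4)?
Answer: 25*I*sqrt(19)/19 ≈ 5.7354*I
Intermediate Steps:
z(F) = -4
U(A) = (-50 + A)/(22 + A) (U(A) = (A - 50)/(A + (-4*(-4) + 6)) = (-50 + A)/(A + (16 + 6)) = (-50 + A)/(A + 22) = (-50 + A)/(22 + A))
sqrt(R(53) + U(V(-4))) = sqrt(-32 + (-50 + (-4)**2)/(22 + (-4)**2)) = sqrt(-32 + (-50 + 16)/(22 + 16)) = sqrt(-32 - 34/38) = sqrt(-32 + (1/38)*(-34)) = sqrt(-32 - 17/19) = sqrt(-625/19) = 25*I*sqrt(19)/19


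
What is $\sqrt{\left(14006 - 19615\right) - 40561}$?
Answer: $9 i \sqrt{570} \approx 214.87 i$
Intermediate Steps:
$\sqrt{\left(14006 - 19615\right) - 40561} = \sqrt{-5609 - 40561} = \sqrt{-46170} = 9 i \sqrt{570}$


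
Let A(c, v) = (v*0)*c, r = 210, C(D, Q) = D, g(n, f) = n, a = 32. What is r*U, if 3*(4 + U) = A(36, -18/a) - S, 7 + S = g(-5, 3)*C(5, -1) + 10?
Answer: 700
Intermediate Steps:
S = -22 (S = -7 + (-5*5 + 10) = -7 + (-25 + 10) = -7 - 15 = -22)
A(c, v) = 0 (A(c, v) = 0*c = 0)
U = 10/3 (U = -4 + (0 - 1*(-22))/3 = -4 + (0 + 22)/3 = -4 + (⅓)*22 = -4 + 22/3 = 10/3 ≈ 3.3333)
r*U = 210*(10/3) = 700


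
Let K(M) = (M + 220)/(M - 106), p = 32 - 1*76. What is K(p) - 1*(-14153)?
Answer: 1061387/75 ≈ 14152.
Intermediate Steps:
p = -44 (p = 32 - 76 = -44)
K(M) = (220 + M)/(-106 + M)
K(p) - 1*(-14153) = (220 - 44)/(-106 - 44) - 1*(-14153) = 176/(-150) + 14153 = -1/150*176 + 14153 = -88/75 + 14153 = 1061387/75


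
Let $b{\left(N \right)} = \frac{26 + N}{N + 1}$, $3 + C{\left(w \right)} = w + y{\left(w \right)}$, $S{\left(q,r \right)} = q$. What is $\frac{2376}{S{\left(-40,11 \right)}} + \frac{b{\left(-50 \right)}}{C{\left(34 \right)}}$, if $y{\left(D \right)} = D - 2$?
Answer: $- \frac{305573}{5145} \approx -59.392$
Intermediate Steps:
$y{\left(D \right)} = -2 + D$
$C{\left(w \right)} = -5 + 2 w$ ($C{\left(w \right)} = -3 + \left(w + \left(-2 + w\right)\right) = -3 + \left(-2 + 2 w\right) = -5 + 2 w$)
$b{\left(N \right)} = \frac{26 + N}{1 + N}$
$\frac{2376}{S{\left(-40,11 \right)}} + \frac{b{\left(-50 \right)}}{C{\left(34 \right)}} = \frac{2376}{-40} + \frac{\frac{1}{1 - 50} \left(26 - 50\right)}{-5 + 2 \cdot 34} = 2376 \left(- \frac{1}{40}\right) + \frac{\frac{1}{-49} \left(-24\right)}{-5 + 68} = - \frac{297}{5} + \frac{\left(- \frac{1}{49}\right) \left(-24\right)}{63} = - \frac{297}{5} + \frac{24}{49} \cdot \frac{1}{63} = - \frac{297}{5} + \frac{8}{1029} = - \frac{305573}{5145}$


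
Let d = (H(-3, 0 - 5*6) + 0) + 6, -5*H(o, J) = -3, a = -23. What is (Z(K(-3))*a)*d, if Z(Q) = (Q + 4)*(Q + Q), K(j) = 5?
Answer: -13662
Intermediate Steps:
H(o, J) = 3/5 (H(o, J) = -1/5*(-3) = 3/5)
d = 33/5 (d = (3/5 + 0) + 6 = 3/5 + 6 = 33/5 ≈ 6.6000)
Z(Q) = 2*Q*(4 + Q) (Z(Q) = (4 + Q)*(2*Q) = 2*Q*(4 + Q))
(Z(K(-3))*a)*d = ((2*5*(4 + 5))*(-23))*(33/5) = ((2*5*9)*(-23))*(33/5) = (90*(-23))*(33/5) = -2070*33/5 = -13662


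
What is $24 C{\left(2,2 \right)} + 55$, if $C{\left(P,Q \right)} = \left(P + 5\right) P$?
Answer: $391$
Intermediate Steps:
$C{\left(P,Q \right)} = P \left(5 + P\right)$ ($C{\left(P,Q \right)} = \left(5 + P\right) P = P \left(5 + P\right)$)
$24 C{\left(2,2 \right)} + 55 = 24 \cdot 2 \left(5 + 2\right) + 55 = 24 \cdot 2 \cdot 7 + 55 = 24 \cdot 14 + 55 = 336 + 55 = 391$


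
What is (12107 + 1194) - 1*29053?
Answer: -15752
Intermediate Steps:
(12107 + 1194) - 1*29053 = 13301 - 29053 = -15752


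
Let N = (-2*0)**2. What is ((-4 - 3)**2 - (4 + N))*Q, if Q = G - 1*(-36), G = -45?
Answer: -405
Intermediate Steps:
N = 0 (N = 0**2 = 0)
Q = -9 (Q = -45 - 1*(-36) = -45 + 36 = -9)
((-4 - 3)**2 - (4 + N))*Q = ((-4 - 3)**2 - (4 + 0))*(-9) = ((-7)**2 - 1*4)*(-9) = (49 - 4)*(-9) = 45*(-9) = -405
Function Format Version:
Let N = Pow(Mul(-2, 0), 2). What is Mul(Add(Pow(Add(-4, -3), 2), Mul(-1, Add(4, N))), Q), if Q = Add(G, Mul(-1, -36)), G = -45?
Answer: -405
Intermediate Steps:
N = 0 (N = Pow(0, 2) = 0)
Q = -9 (Q = Add(-45, Mul(-1, -36)) = Add(-45, 36) = -9)
Mul(Add(Pow(Add(-4, -3), 2), Mul(-1, Add(4, N))), Q) = Mul(Add(Pow(Add(-4, -3), 2), Mul(-1, Add(4, 0))), -9) = Mul(Add(Pow(-7, 2), Mul(-1, 4)), -9) = Mul(Add(49, -4), -9) = Mul(45, -9) = -405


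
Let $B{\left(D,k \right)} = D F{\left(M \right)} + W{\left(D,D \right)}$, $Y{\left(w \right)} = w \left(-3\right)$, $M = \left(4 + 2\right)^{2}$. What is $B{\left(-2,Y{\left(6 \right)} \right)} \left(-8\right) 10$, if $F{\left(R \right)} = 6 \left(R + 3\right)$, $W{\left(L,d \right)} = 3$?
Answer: $37200$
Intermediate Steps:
$M = 36$ ($M = 6^{2} = 36$)
$Y{\left(w \right)} = - 3 w$
$F{\left(R \right)} = 18 + 6 R$ ($F{\left(R \right)} = 6 \left(3 + R\right) = 18 + 6 R$)
$B{\left(D,k \right)} = 3 + 234 D$ ($B{\left(D,k \right)} = D \left(18 + 6 \cdot 36\right) + 3 = D \left(18 + 216\right) + 3 = D 234 + 3 = 234 D + 3 = 3 + 234 D$)
$B{\left(-2,Y{\left(6 \right)} \right)} \left(-8\right) 10 = \left(3 + 234 \left(-2\right)\right) \left(-8\right) 10 = \left(3 - 468\right) \left(-8\right) 10 = \left(-465\right) \left(-8\right) 10 = 3720 \cdot 10 = 37200$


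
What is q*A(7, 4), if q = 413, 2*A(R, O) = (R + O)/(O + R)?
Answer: 413/2 ≈ 206.50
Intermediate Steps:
A(R, O) = ½ (A(R, O) = ((R + O)/(O + R))/2 = ((O + R)/(O + R))/2 = (½)*1 = ½)
q*A(7, 4) = 413*(½) = 413/2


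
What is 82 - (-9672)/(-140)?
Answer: 452/35 ≈ 12.914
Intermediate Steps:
82 - (-9672)/(-140) = 82 - (-9672)*(-1)/140 = 82 - 93*26/35 = 82 - 2418/35 = 452/35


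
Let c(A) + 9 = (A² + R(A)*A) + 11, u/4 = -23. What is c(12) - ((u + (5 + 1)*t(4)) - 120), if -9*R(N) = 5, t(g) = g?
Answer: 982/3 ≈ 327.33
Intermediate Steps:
u = -92 (u = 4*(-23) = -92)
R(N) = -5/9 (R(N) = -⅑*5 = -5/9)
c(A) = 2 + A² - 5*A/9 (c(A) = -9 + ((A² - 5*A/9) + 11) = -9 + (11 + A² - 5*A/9) = 2 + A² - 5*A/9)
c(12) - ((u + (5 + 1)*t(4)) - 120) = (2 + 12² - 5/9*12) - ((-92 + (5 + 1)*4) - 120) = (2 + 144 - 20/3) - ((-92 + 6*4) - 120) = 418/3 - ((-92 + 24) - 120) = 418/3 - (-68 - 120) = 418/3 - 1*(-188) = 418/3 + 188 = 982/3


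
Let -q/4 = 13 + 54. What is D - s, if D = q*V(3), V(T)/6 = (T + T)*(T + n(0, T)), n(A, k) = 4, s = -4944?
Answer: -62592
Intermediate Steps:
V(T) = 12*T*(4 + T) (V(T) = 6*((T + T)*(T + 4)) = 6*((2*T)*(4 + T)) = 6*(2*T*(4 + T)) = 12*T*(4 + T))
q = -268 (q = -4*(13 + 54) = -4*67 = -268)
D = -67536 (D = -3216*3*(4 + 3) = -3216*3*7 = -268*252 = -67536)
D - s = -67536 - 1*(-4944) = -67536 + 4944 = -62592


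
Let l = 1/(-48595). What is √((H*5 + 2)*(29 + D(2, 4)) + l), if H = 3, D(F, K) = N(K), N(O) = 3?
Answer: √1284641821005/48595 ≈ 23.324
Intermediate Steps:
D(F, K) = 3
l = -1/48595 ≈ -2.0578e-5
√((H*5 + 2)*(29 + D(2, 4)) + l) = √((3*5 + 2)*(29 + 3) - 1/48595) = √((15 + 2)*32 - 1/48595) = √(17*32 - 1/48595) = √(544 - 1/48595) = √(26435679/48595) = √1284641821005/48595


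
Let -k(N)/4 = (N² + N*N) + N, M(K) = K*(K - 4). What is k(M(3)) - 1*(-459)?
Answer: 399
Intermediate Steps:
M(K) = K*(-4 + K)
k(N) = -8*N² - 4*N (k(N) = -4*((N² + N*N) + N) = -4*((N² + N²) + N) = -4*(2*N² + N) = -4*(N + 2*N²) = -8*N² - 4*N)
k(M(3)) - 1*(-459) = -4*3*(-4 + 3)*(1 + 2*(3*(-4 + 3))) - 1*(-459) = -4*3*(-1)*(1 + 2*(3*(-1))) + 459 = -4*(-3)*(1 + 2*(-3)) + 459 = -4*(-3)*(1 - 6) + 459 = -4*(-3)*(-5) + 459 = -60 + 459 = 399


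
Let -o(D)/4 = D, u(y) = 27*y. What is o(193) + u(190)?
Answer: 4358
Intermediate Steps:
o(D) = -4*D
o(193) + u(190) = -4*193 + 27*190 = -772 + 5130 = 4358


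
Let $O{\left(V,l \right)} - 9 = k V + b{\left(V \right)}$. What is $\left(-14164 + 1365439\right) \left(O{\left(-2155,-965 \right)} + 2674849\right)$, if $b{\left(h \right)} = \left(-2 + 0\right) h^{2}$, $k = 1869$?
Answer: $-14378764580925$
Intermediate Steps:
$b{\left(h \right)} = - 2 h^{2}$
$O{\left(V,l \right)} = 9 - 2 V^{2} + 1869 V$ ($O{\left(V,l \right)} = 9 - \left(- 1869 V + 2 V^{2}\right) = 9 - 2 V^{2} + 1869 V$)
$\left(-14164 + 1365439\right) \left(O{\left(-2155,-965 \right)} + 2674849\right) = \left(-14164 + 1365439\right) \left(\left(9 - 2 \left(-2155\right)^{2} + 1869 \left(-2155\right)\right) + 2674849\right) = 1351275 \left(\left(9 - 9288050 - 4027695\right) + 2674849\right) = 1351275 \left(-13315736 + 2674849\right) = 1351275 \left(-10640887\right) = -14378764580925$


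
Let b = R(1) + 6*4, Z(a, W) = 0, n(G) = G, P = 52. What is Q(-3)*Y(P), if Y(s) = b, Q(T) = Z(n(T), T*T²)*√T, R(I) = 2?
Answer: 0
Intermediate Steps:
Q(T) = 0 (Q(T) = 0*√T = 0)
b = 26 (b = 2 + 6*4 = 2 + 24 = 26)
Y(s) = 26
Q(-3)*Y(P) = 0*26 = 0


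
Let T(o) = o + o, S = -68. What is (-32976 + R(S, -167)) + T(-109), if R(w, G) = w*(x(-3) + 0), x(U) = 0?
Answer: -33194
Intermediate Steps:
T(o) = 2*o
R(w, G) = 0 (R(w, G) = w*(0 + 0) = w*0 = 0)
(-32976 + R(S, -167)) + T(-109) = (-32976 + 0) + 2*(-109) = -32976 - 218 = -33194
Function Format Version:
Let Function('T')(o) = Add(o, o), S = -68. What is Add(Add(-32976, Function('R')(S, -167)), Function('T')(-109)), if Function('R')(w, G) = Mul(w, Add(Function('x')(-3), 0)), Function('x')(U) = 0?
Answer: -33194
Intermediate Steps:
Function('T')(o) = Mul(2, o)
Function('R')(w, G) = 0 (Function('R')(w, G) = Mul(w, Add(0, 0)) = Mul(w, 0) = 0)
Add(Add(-32976, Function('R')(S, -167)), Function('T')(-109)) = Add(Add(-32976, 0), Mul(2, -109)) = Add(-32976, -218) = -33194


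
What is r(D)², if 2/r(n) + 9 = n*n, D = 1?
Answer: 1/16 ≈ 0.062500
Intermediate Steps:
r(n) = 2/(-9 + n²) (r(n) = 2/(-9 + n*n) = 2/(-9 + n²))
r(D)² = (2/(-9 + 1²))² = (2/(-9 + 1))² = (2/(-8))² = (2*(-⅛))² = (-¼)² = 1/16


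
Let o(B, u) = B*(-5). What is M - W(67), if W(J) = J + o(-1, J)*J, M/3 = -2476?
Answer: -7830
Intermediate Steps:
o(B, u) = -5*B
M = -7428 (M = 3*(-2476) = -7428)
W(J) = 6*J (W(J) = J + (-5*(-1))*J = J + 5*J = 6*J)
M - W(67) = -7428 - 6*67 = -7428 - 1*402 = -7428 - 402 = -7830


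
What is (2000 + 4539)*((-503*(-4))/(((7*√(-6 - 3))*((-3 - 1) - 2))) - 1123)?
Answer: -7343297 + 6578234*I/63 ≈ -7.3433e+6 + 1.0442e+5*I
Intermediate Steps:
(2000 + 4539)*((-503*(-4))/(((7*√(-6 - 3))*((-3 - 1) - 2))) - 1123) = 6539*(2012/(((7*√(-9))*(-4 - 2))) - 1123) = 6539*(2012/(((7*(3*I))*(-6))) - 1123) = 6539*(2012/(((21*I)*(-6))) - 1123) = 6539*(2012/((-126*I)) - 1123) = 6539*(2012*(I/126) - 1123) = 6539*(1006*I/63 - 1123) = 6539*(-1123 + 1006*I/63) = -7343297 + 6578234*I/63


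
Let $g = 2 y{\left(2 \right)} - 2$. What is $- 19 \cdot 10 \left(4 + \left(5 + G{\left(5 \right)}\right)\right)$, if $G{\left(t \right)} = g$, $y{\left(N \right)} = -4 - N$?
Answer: $950$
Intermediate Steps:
$g = -14$ ($g = 2 \left(-4 - 2\right) - 2 = 2 \left(-6\right) - 2 = -12 - 2 = -14$)
$G{\left(t \right)} = -14$
$- 19 \cdot 10 \left(4 + \left(5 + G{\left(5 \right)}\right)\right) = - 19 \cdot 10 \left(4 + \left(5 - 14\right)\right) = - 19 \cdot 10 \left(4 - 9\right) = - 19 \cdot 10 \left(-5\right) = \left(-19\right) \left(-50\right) = 950$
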